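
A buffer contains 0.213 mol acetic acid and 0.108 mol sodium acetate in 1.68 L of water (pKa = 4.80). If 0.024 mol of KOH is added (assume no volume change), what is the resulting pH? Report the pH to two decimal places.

OH- converts CH3COOH to CH3COO-: CH3COOH → 0.189 mol, CH3COO- → 0.132 mol.
pH = pKa + log(n_CH3COO-/n_CH3COOH) = 4.80 + log(0.132/0.189) = 4.80 + (-0.156)

pH = 4.64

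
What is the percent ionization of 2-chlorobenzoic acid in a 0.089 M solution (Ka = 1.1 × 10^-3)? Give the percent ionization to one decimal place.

10.5%

ClC6H4COOH ⇌ ClC6H4COO- + H+; let x = [H+] at equilibrium.
Solve x² + 0.0011x − 9.79e-05 = 0 → x = 9.36 × 10^-3 M
Fraction ionized = 9.36 × 10^-3 / 0.089 = 0.1052 → 10.5%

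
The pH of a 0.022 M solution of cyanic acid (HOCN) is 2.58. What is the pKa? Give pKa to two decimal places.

pKa = 3.45

[H+] = 10^(-2.58) = 2.63 × 10^-3 M
At equilibrium [HA] = 0.022 − 2.63 × 10^-3 = 1.94 × 10^-2 M
Ka = [H+][A-]/[HA] = (2.63 × 10^-3)² / 1.94 × 10^-2 = 3.57 × 10^-4
pKa = -log(3.57 × 10^-4) = 3.45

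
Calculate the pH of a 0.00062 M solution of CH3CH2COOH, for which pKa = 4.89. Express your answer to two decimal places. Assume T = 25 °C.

CH3CH2COOH ⇌ CH3CH2COO- + H+
Ka = 10^(−4.89) = 1.29 × 10^-5
Ka = x²/(0.00062 − x) = 1.29 × 10^-5
Here C₀/Ka ≈ 48.1, so the small-x approximation fails. Use the quadratic:
x = [−1.29e-05 + √(1.29e-05² + 3.2e-08)]/2 = 8.32 × 10^-5 M
pH = −log(8.32 × 10^-5) = 4.08

pH = 4.08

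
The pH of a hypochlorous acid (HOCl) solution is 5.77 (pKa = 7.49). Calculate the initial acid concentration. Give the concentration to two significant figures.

C₀ = 9.1 × 10^-5 M

[H+] = 10^(-5.77) = 1.70 × 10^-6 M = x
Ka = 10^(−7.49) = 3.24 × 10^-8
Ka = x²/(C₀ − x) ⇒ C₀ = x + x²/Ka
C₀ = 1.70 × 10^-6 + (1.70 × 10^-6)²/(3.24 × 10^-8) = 9.09 × 10^-5 M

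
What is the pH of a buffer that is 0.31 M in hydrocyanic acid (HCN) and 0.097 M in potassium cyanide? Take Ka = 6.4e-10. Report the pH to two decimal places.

pKa = −log(6.4 × 10^-10) = 9.194
Henderson–Hasselbalch: pH = pKa + log([CN-]/[HCN]) = 9.194 + log(0.097/0.31)
pH = 9.194 + (-0.505) = 8.69

pH = 8.69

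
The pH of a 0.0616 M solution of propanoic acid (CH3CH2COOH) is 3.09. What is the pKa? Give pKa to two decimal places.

pKa = 4.96

[H+] = 10^(-3.09) = 8.13 × 10^-4 M
At equilibrium [HA] = 0.0616 − 8.13 × 10^-4 = 6.08 × 10^-2 M
Ka = [H+][A-]/[HA] = (8.13 × 10^-4)² / 6.08 × 10^-2 = 1.09 × 10^-5
pKa = -log(1.09 × 10^-5) = 4.96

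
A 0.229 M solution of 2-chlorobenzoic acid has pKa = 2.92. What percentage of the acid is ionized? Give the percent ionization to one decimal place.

ClC6H4COOH ⇌ ClC6H4COO- + H+; let x = [H+] at equilibrium.
Ka = 10^(−2.92) = 1.20 × 10^-3
Ka = x²/(C₀ − x); solving the quadratic gives x = 1.60 × 10^-2 M.
% ionization = x/C₀ × 100% = 1.60 × 10^-2/0.229 × 100% = 7.0%

7.0%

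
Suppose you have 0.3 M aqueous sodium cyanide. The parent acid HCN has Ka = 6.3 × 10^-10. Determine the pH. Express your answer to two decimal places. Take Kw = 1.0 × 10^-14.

CN- is the conjugate base of the weak acid HCN.
Kb = Kw/Ka = 1.0×10^-14 / 6.3 × 10^-10 = 1.59 × 10^-5
From the ICE table, Kb = [OH-]²/(0.3 − [OH-]) = 1.59 × 10^-5.
Neglecting [OH-] in the denominator: [OH-] = √(1.59 × 10^-5 × 0.3) = 2.18 × 10^-3 M
([OH-]/C₀ = 0.73% < 5%, so the approximation holds.)
pOH = −log(2.18 × 10^-3) = 2.66; pH = 14.00 − 2.66 = 11.34

pH = 11.34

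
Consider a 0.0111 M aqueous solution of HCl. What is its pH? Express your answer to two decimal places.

HCl is a strong acid and dissociates completely, so [H+] = 0.0111 M.
pH = -log(0.0111) = 1.95

pH = 1.95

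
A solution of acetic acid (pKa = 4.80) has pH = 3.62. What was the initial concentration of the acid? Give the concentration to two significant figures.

C₀ = 3.9 × 10^-3 M

[H+] = 10^(-3.62) = 2.40 × 10^-4 M = x
Ka = 10^(−4.80) = 1.58 × 10^-5
Ka = x²/(C₀ − x) ⇒ C₀ = x + x²/Ka
C₀ = 2.40 × 10^-4 + (2.40 × 10^-4)²/(1.58 × 10^-5) = 3.89 × 10^-3 M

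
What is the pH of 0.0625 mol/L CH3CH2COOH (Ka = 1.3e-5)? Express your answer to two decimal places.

CH3CH2COOH ⇌ CH3CH2COO- + H+
Let x = [H+] at equilibrium. Ka = x²/(0.0625 − x).
Assume x ≪ 0.0625: x ≈ √(1.3 × 10^-5 × 0.0625) = 9.01 × 10^-4 M
(x/C₀ = 1.4% < 5%, so the approximation holds.)
pH = −log[H+] = −log(9.01 × 10^-4) = 3.05

pH = 3.05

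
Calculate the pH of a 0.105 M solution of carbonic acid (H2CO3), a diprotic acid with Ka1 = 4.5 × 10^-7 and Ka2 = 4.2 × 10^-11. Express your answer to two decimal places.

pH = 3.66

Since Ka1 ≫ Ka2, the first ionization dominates [H+].
Ka1 = x²/(0.105 − x) = 4.5 × 10^-7
x ≈ √(4.5 × 10^-7 × 0.105) = 2.17 × 10^-4 M
pH = −log(2.17 × 10^-4) = 3.66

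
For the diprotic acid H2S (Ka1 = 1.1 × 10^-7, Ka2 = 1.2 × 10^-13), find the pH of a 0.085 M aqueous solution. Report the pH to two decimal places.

pH = 4.01

Since Ka1 ≫ Ka2, the first ionization dominates [H+].
Ka1 = x²/(0.085 − x) = 1.1 × 10^-7
x ≈ √(1.1 × 10^-7 × 0.085) = 9.67 × 10^-5 M
pH = −log(9.67 × 10^-5) = 4.01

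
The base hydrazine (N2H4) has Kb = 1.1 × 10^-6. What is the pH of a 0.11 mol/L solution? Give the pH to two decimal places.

N2H4 + H2O ⇌ N2H5+ + OH-
Kb = [OH-]²/(0.11 − [OH-]) = 1.1 × 10^-6
Since Kb ≪ C₀, [OH-] ≈ √(Kb·C₀) = 3.48 × 10^-4 M.
Check: 0.32% ionized — well under 5%, approximation valid.
pOH = 3.46, so pH = 14.00 − pOH = 10.54

pH = 10.54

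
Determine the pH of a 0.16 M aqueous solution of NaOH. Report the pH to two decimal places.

pH = 13.20

NaOH is a strong base; [OH-] = 0.16 M.
pOH = -log(0.16) = 0.80
pH = 14.00 - 0.80 = 13.20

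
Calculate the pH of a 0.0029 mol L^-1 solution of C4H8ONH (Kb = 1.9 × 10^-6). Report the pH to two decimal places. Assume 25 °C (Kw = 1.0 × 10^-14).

C4H8ONH + H2O ⇌ C4H8ONH2+ + OH-
From the ICE table, Kb = [OH-]²/(0.0029 − [OH-]) = 1.9 × 10^-6.
Neglecting [OH-] in the denominator: [OH-] = √(1.9 × 10^-6 × 0.0029) = 7.42 × 10^-5 M
pOH = 4.13, so pH = 14.00 − pOH = 9.87

pH = 9.87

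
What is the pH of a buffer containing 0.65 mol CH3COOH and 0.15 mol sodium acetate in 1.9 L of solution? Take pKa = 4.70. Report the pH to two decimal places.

pH = pKa + log([A⁻]/[HA]) = 4.70 + log(0.15/0.65)
pH = 4.70 + (-0.637) = 4.06

pH = 4.06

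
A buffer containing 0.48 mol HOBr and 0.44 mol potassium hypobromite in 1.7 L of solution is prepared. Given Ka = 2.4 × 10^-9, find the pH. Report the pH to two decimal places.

pKa = −log(2.4 × 10^-9) = 8.620
pH = pKa + log([A⁻]/[HA]) = 8.620 + log(0.44/0.48)
pH = 8.620 + (-0.038) = 8.58

pH = 8.58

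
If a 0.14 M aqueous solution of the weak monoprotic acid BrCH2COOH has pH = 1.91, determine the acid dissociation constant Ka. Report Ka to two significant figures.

Ka = 1.2 × 10^-3

[H+] = 10^(-1.91) = 1.23 × 10^-2 M
At equilibrium [HA] = 0.14 − 1.23 × 10^-2 = 1.28 × 10^-1 M
Ka = [H+][A-]/[HA] = (1.23 × 10^-2)² / 1.28 × 10^-1 = 1.2 × 10^-3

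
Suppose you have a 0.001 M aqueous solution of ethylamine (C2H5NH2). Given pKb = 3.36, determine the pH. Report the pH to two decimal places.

pH = 10.68

C2H5NH2 + H2O ⇌ C2H5NH3+ + OH-
Kb = 10^(−3.36) = 4.37 × 10^-4
Kb = [OH-]²/(0.001 − [OH-]) = 4.37 × 10^-4
The 5% rule fails; solving [OH-]² + Kb·[OH-] − Kb·C₀ = 0 exactly:
[OH-] = [−0.000437 + √(0.000437² + 1.75e-06)]/2 = 4.78 × 10^-4 M
pOH = 3.32, so pH = 14.00 − pOH = 10.68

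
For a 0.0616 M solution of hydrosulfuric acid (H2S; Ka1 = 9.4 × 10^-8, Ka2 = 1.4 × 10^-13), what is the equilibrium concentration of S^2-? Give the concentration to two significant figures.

1.4 × 10^-13 M

First ionization gives [H+] ≈ [HS-] = 7.61 × 10^-5 M.
Second step: Ka2 = [H+][S^2-]/[HS-] ≈ [S^2-] (since [H+] ≈ [HS-]).
So [S^2-] ≈ Ka2.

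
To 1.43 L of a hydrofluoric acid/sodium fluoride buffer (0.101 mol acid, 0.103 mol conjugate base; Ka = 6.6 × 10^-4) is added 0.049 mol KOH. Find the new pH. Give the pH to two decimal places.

pH = 3.65

After neutralization: n(HF) = 0.052 mol, n(F-) = 0.152 mol.
pKa = −log(6.6 × 10^-4) = 3.180
pH = pKa + log([A⁻]/[HA]) = 3.180 + log(0.152/0.052) = 3.180 +0.466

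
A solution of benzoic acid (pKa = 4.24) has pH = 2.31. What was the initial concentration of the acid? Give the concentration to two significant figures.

C₀ = 4.2 × 10^-1 M

[H+] = 10^(-2.31) = 4.90 × 10^-3 M = x
Ka = 10^(−4.24) = 5.75 × 10^-5
Ka = x²/(C₀ − x) ⇒ C₀ = x + x²/Ka
C₀ = 4.90 × 10^-3 + (4.90 × 10^-3)²/(5.75 × 10^-5) = 4.22 × 10^-1 M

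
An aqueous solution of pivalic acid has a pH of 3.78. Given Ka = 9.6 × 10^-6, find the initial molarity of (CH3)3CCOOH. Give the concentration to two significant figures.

[H+] = 10^(-3.78) = 1.66 × 10^-4 M = x
Ka = x²/(C₀ − x) ⇒ C₀ = x + x²/Ka
C₀ = 1.66 × 10^-4 + (1.66 × 10^-4)²/(9.6 × 10^-6) = 3.04 × 10^-3 M

C₀ = 3.0 × 10^-3 M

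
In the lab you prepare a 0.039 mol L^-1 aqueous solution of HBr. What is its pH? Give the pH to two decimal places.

pH = 1.41

HBr is a strong acid and dissociates completely, so [H+] = 0.039 M.
pH = -log(0.039) = 1.41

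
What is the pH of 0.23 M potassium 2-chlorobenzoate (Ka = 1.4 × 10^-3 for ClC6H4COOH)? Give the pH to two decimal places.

pH = 8.11

ClC6H4COO- is the conjugate base of the weak acid ClC6H4COOH.
Kb = Kw/Ka = 1.0×10^-14 / 1.4 × 10^-3 = 7.14 × 10^-12
Kb = x²/(0.23 − x) = 7.14 × 10^-12
Assume x ≪ 0.23: x ≈ √(7.14 × 10^-12 × 0.23) = 1.28 × 10^-6 M
(x/C₀ = 0.00056% < 5%, so the approximation holds.)
pOH = 5.89, so pH = 14.00 − pOH = 8.11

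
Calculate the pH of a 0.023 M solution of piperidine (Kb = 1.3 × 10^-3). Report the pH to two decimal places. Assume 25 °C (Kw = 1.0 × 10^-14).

C5H10NH + H2O ⇌ C5H10NH2+ + OH-
Kb = x²/(0.023 − x) = 1.3 × 10^-3
x is not negligible relative to C₀; solve x² + 0.0013·x − 2.99e-05 = 0.
x = (−Kb + √(Kb² + 4·Kb·C₀))/2 = 4.86 × 10^-3 M
pOH = −log(4.86 × 10^-3) = 2.31; pH = 14.00 − 2.31 = 11.69

pH = 11.69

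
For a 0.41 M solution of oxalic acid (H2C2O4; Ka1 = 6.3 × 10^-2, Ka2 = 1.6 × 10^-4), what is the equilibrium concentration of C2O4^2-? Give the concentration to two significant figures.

1.6 × 10^-4 M

First ionization gives [H+] ≈ [HC2O4-] = 1.32 × 10^-1 M.
Second step: Ka2 = [H+][C2O4^2-]/[HC2O4-] ≈ [C2O4^2-] (since [H+] ≈ [HC2O4-]).
So [C2O4^2-] ≈ Ka2.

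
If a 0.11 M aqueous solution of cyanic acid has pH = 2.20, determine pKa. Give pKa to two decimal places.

pKa = 3.42

[H+] = 10^(-2.20) = 6.31 × 10^-3 M
At equilibrium [HA] = 0.11 − 6.31 × 10^-3 = 1.04 × 10^-1 M
Ka = [H+][A-]/[HA] = (6.31 × 10^-3)² / 1.04 × 10^-1 = 3.83 × 10^-4
pKa = -log(3.83 × 10^-4) = 3.42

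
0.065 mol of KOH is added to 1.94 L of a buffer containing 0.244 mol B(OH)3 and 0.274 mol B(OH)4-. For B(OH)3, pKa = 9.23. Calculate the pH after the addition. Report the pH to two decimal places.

After neutralization: n(B(OH)3) = 0.179 mol, n(B(OH)4-) = 0.339 mol.
pH = pKa + log([A⁻]/[HA]) = 9.23 + log(0.339/0.179) = 9.23 +0.277

pH = 9.51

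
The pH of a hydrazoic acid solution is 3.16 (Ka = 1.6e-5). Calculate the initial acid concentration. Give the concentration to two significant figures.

[H+] = 10^(-3.16) = 6.92 × 10^-4 M = x
Ka = x²/(C₀ − x) ⇒ C₀ = x + x²/Ka
C₀ = 6.92 × 10^-4 + (6.92 × 10^-4)²/(1.6 × 10^-5) = 3.06 × 10^-2 M

C₀ = 3.1 × 10^-2 M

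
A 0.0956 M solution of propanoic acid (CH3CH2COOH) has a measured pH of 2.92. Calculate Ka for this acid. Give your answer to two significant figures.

[H+] = 10^(-2.92) = 1.20 × 10^-3 M
At equilibrium [HA] = 0.0956 − 1.20 × 10^-3 = 9.44 × 10^-2 M
Ka = [H+][A-]/[HA] = (1.20 × 10^-3)² / 9.44 × 10^-2 = 1.5 × 10^-5

Ka = 1.5 × 10^-5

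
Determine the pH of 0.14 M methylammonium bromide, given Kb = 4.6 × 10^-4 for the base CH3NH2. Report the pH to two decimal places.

pH = 5.76

CH3NH3+ is the conjugate acid of the weak base CH3NH2.
Ka = Kw/Kb = 1.0×10^-14 / 4.6 × 10^-4 = 2.17 × 10^-11
From the ICE table, Ka = [H+]²/(0.14 − [H+]) = 2.17 × 10^-11.
Assume [H+] ≪ 0.14: [H+] ≈ √(2.17 × 10^-11 × 0.14) = 1.74 × 10^-6 M
Check: 0.0012% ionized — well under 5%, approximation valid.
pH = −log[H+] = −log(1.74 × 10^-6) = 5.76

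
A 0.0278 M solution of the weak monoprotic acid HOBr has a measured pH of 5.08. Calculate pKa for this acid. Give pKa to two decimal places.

[H+] = 10^(-5.08) = 8.32 × 10^-6 M
At equilibrium [HA] = 0.0278 − 8.32 × 10^-6 = 2.78 × 10^-2 M
Ka = [H+][A-]/[HA] = (8.32 × 10^-6)² / 2.78 × 10^-2 = 2.49 × 10^-9
pKa = -log(2.49 × 10^-9) = 8.60

pKa = 8.60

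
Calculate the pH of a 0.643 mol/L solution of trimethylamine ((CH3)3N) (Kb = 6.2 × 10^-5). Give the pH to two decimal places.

pH = 11.80

(CH3)3N + H2O ⇌ (CH3)3NH+ + OH-
Let x = [OH-] at equilibrium. Kb = x²/(0.643 − x).
Since Kb ≪ C₀, x ≈ √(Kb·C₀) = 6.31 × 10^-3 M.
Check: 0.98% ionized — well under 5%, approximation valid.
pOH = −log(6.31 × 10^-3) = 2.20; pH = 14.00 − 2.20 = 11.80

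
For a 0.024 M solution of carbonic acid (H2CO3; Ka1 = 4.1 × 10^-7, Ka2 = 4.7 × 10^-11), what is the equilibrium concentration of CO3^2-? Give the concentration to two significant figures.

4.7 × 10^-11 M

First ionization gives [H+] ≈ [HCO3-] = 9.92 × 10^-5 M.
Second step: Ka2 = [H+][CO3^2-]/[HCO3-] ≈ [CO3^2-] (since [H+] ≈ [HCO3-]).
So [CO3^2-] ≈ Ka2.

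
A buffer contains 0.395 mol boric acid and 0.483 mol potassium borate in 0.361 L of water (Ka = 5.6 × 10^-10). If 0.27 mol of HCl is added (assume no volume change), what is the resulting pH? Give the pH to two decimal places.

After neutralization: n(B(OH)3) = 0.665 mol, n(B(OH)4-) = 0.213 mol.
pKa = −log(5.6 × 10^-10) = 9.252
Henderson–Hasselbalch with mole ratio 0.213/0.665: pH = 9.252 + (-0.494)

pH = 8.76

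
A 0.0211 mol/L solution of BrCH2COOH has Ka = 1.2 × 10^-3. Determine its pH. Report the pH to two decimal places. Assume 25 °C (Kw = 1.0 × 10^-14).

pH = 2.35

BrCH2COOH ⇌ BrCH2COO- + H+
Ka = [H+]²/(0.0211 − [H+]) = 1.2 × 10^-3
Here C₀/Ka ≈ 17.6, so the small-[H+] approximation fails. Use the quadratic:
[H+] = [−0.0012 + √(0.0012² + 0.000101)]/2 = 4.47 × 10^-3 M
pH = −log(4.47 × 10^-3) = 2.35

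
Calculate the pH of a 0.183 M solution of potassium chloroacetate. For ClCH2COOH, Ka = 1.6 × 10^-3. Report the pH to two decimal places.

pH = 8.03

ClCH2COO- is the conjugate base of the weak acid ClCH2COOH.
Kb = Kw/Ka = 1.0×10^-14 / 1.6 × 10^-3 = 6.25 × 10^-12
Let x = [OH-] at equilibrium. Kb = x²/(0.183 − x).
Since Kb ≪ C₀, x ≈ √(Kb·C₀) = 1.07 × 10^-6 M.
(x/C₀ = 0.00058% < 5%, so the approximation holds.)
pOH = −log(1.07 × 10^-6) = 5.97; pH = 14.00 − 5.97 = 8.03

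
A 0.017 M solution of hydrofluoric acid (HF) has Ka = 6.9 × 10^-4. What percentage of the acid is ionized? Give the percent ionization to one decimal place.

18.2%

HF ⇌ F- + H+; let x = [H+] at equilibrium.
Solve x² + 0.00069x − 1.17e-05 = 0 → x = 3.10 × 10^-3 M
Fraction ionized = 3.10 × 10^-3 / 0.017 = 0.1824 → 18.2%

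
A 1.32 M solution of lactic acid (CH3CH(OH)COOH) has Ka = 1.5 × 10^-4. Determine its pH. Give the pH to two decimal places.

CH3CH(OH)COOH ⇌ CH3CH(OH)COO- + H+
Ka = x²/(1.32 − x) = 1.5 × 10^-4
Since Ka ≪ C₀, x ≈ √(Ka·C₀) = 1.41 × 10^-2 M.
(x/C₀ = 1.1% < 5%, so the approximation holds.)
pH = −log(1.41 × 10^-2) = 1.85

pH = 1.85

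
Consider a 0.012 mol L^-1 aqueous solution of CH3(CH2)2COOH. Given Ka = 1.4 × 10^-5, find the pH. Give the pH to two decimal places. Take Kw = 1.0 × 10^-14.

CH3(CH2)2COOH ⇌ CH3(CH2)2COO- + H+
Ka = [H+]²/(0.012 − [H+]) = 1.4 × 10^-5
Since Ka ≪ C₀, [H+] ≈ √(Ka·C₀) = 4.10 × 10^-4 M.
([H+]/C₀ = 3.4% < 5%, so the approximation holds.)
pH = −log[H+] = −log(4.10 × 10^-4) = 3.39

pH = 3.39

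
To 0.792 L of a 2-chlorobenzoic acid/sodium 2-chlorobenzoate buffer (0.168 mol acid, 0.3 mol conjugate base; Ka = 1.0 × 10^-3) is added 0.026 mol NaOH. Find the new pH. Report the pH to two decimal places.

After neutralization: n(ClC6H4COOH) = 0.142 mol, n(ClC6H4COO-) = 0.326 mol.
pKa = −log(1.0 × 10^-3) = 3.000
Henderson–Hasselbalch with mole ratio 0.326/0.142: pH = 3.000 + (+0.361)

pH = 3.36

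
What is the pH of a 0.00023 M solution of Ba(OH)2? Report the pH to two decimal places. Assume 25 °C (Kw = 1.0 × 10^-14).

pH = 10.66

Ba(OH)2 is a strong base (each formula unit releases 2 OH-); [OH-] = 0.00046 M.
pOH = -log(0.00046) = 3.34
pH = 14.00 - 3.34 = 10.66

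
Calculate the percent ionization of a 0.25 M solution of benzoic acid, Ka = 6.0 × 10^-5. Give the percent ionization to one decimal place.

1.5%

C6H5COOH ⇌ C6H5COO- + H+; let x = [H+] at equilibrium.
x ≈ √(Ka·C₀) = √(6.0 × 10^-5 × 0.25) = 3.87 × 10^-3 M
% ionization = x/C₀ × 100% = 3.87 × 10^-3/0.25 × 100% = 1.5%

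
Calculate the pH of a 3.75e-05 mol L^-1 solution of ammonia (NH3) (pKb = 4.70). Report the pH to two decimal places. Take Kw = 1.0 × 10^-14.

pH = 9.28

NH3 + H2O ⇌ NH4+ + OH-
Kb = 10^(−4.70) = 2.00 × 10^-5
From the ICE table, Kb = [OH-]²/(3.75e-05 − [OH-]) = 2.00 × 10^-5.
[OH-] is not negligible relative to C₀; solve [OH-]² + 2e-05·[OH-] − 7.5e-10 = 0.
[OH-] = [−2e-05 + √(2e-05² + 3e-09)]/2 = 1.92 × 10^-5 M
pOH = −log(1.92 × 10^-5) = 4.72; pH = 14.00 − 4.72 = 9.28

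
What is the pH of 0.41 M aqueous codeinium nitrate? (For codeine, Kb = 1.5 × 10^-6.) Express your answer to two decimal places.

C18H22NO3+ is the conjugate acid of the weak base C18H21NO3.
Ka = Kw/Kb = 1.0×10^-14 / 1.5 × 10^-6 = 6.67 × 10^-9
From the ICE table, Ka = x²/(0.41 − x) = 6.67 × 10^-9.
Since Ka ≪ C₀, x ≈ √(Ka·C₀) = 5.23 × 10^-5 M.
(x/C₀ = 0.013% < 5%, so the approximation holds.)
pH = −log(5.23 × 10^-5) = 4.28

pH = 4.28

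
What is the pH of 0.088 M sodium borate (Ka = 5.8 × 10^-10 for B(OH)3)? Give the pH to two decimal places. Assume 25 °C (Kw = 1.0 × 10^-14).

B(OH)4- is the conjugate base of the weak acid B(OH)3.
Kb = Kw/Ka = 1.0×10^-14 / 5.8 × 10^-10 = 1.72 × 10^-5
Let x = [OH-] at equilibrium. Kb = x²/(0.088 − x).
Neglecting x in the denominator: x = √(1.72 × 10^-5 × 0.088) = 1.23 × 10^-3 M
Check: 1.4% ionized — well under 5%, approximation valid.
pOH = −log(1.23 × 10^-3) = 2.91; pH = 14.00 − 2.91 = 11.09

pH = 11.09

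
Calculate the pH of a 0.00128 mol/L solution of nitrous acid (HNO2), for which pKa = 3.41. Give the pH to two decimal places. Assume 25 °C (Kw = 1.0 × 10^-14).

HNO2 ⇌ NO2- + H+
Ka = 10^(−3.41) = 3.89 × 10^-4
Ka = x²/(0.00128 − x) = 3.89 × 10^-4
x is not negligible relative to C₀; solve x² + 0.000389·x − 4.98e-07 = 0.
x = [−0.000389 + √(0.000389² + 1.99e-06)]/2 = 5.37 × 10^-4 M
pH = −log[H+] = −log(5.37 × 10^-4) = 3.27

pH = 3.27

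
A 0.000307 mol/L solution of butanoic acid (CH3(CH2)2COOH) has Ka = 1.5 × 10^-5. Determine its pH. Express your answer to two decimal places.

pH = 4.22

CH3(CH2)2COOH ⇌ CH3(CH2)2COO- + H+
From the ICE table, Ka = x²/(0.000307 − x) = 1.5 × 10^-5.
The 5% rule fails; solving x² + Ka·x − Ka·C₀ = 0 exactly:
x = (−Ka + √(Ka² + 4·Ka·C₀))/2 = 6.08 × 10^-5 M
pH = −log(6.08 × 10^-5) = 4.22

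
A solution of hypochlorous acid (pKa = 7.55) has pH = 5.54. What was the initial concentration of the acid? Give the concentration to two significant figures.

[H+] = 10^(-5.54) = 2.88 × 10^-6 M = x
Ka = 10^(−7.55) = 2.82 × 10^-8
Ka = x²/(C₀ − x) ⇒ C₀ = x + x²/Ka
C₀ = 2.88 × 10^-6 + (2.88 × 10^-6)²/(2.82 × 10^-8) = 2.97 × 10^-4 M

C₀ = 3.0 × 10^-4 M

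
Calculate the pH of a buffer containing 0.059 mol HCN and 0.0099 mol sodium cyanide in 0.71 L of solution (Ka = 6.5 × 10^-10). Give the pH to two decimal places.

pH = 8.41

pKa = −log(6.5 × 10^-10) = 9.187
Henderson–Hasselbalch: pH = pKa + log([CN-]/[HCN]) = 9.187 + log(0.0099/0.059)
pH = 9.187 + (-0.775) = 8.41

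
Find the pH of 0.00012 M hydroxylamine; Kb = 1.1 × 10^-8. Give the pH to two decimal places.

NH2OH + H2O ⇌ NH3OH+ + OH-
Let x = [OH-] at equilibrium. Kb = x²/(0.00012 − x).
Since Kb ≪ C₀, x ≈ √(Kb·C₀) = 1.15 × 10^-6 M.
pOH = −log(1.15 × 10^-6) = 5.94; pH = 14.00 − 5.94 = 8.06

pH = 8.06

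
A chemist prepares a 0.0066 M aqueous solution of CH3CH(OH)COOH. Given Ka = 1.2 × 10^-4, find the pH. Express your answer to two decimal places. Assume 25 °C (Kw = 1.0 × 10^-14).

CH3CH(OH)COOH ⇌ CH3CH(OH)COO- + H+
Let x = [H+] at equilibrium. Ka = x²/(0.0066 − x).
x is not negligible relative to C₀; solve x² + 0.00012·x − 7.92e-07 = 0.
x = [−0.00012 + √(0.00012² + 3.17e-06)]/2 = 8.32 × 10^-4 M
pH = −log(8.32 × 10^-4) = 3.08

pH = 3.08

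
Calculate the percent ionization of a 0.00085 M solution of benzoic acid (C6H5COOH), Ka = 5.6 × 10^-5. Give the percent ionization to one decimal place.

22.6%

C6H5COOH ⇌ C6H5COO- + H+; let x = [H+] at equilibrium.
Ka = x²/(C₀ − x); solving the quadratic gives x = 1.92 × 10^-4 M.
% ionization = x/C₀ × 100% = 1.92 × 10^-4/0.00085 × 100% = 22.6%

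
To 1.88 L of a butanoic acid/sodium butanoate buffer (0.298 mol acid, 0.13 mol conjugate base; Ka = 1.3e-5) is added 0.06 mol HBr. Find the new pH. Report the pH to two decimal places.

After neutralization: n(CH3(CH2)2COOH) = 0.358 mol, n(CH3(CH2)2COO-) = 0.07 mol.
pKa = −log(1.3 × 10^-5) = 4.886
Henderson–Hasselbalch with mole ratio 0.07/0.358: pH = 4.886 + (-0.709)

pH = 4.18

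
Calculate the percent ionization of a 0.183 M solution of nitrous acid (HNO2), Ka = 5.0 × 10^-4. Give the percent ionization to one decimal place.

HNO2 ⇌ NO2- + H+; let x = [H+] at equilibrium.
Ka = x²/(C₀ − x); solving the quadratic gives x = 9.32 × 10^-3 M.
% ionization = x/C₀ × 100% = 9.32 × 10^-3/0.183 × 100% = 5.1%

5.1%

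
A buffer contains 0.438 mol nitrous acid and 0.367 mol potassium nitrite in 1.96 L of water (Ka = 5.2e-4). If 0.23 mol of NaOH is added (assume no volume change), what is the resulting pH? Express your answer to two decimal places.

pH = 3.74

OH- converts HNO2 to NO2-: HNO2 → 0.208 mol, NO2- → 0.597 mol.
pKa = −log(5.2 × 10^-4) = 3.284
pH = pKa + log([A⁻]/[HA]) = 3.284 + log(0.597/0.208) = 3.284 +0.458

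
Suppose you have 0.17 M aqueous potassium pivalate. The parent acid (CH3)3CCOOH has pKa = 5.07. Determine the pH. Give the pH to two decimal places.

(CH3)3CCOO- is the conjugate base of the weak acid (CH3)3CCOOH.
Ka = 10^(−5.07) = 8.51 × 10^-6
Kb = Kw/Ka = 1.0×10^-14 / 8.51 × 10^-6 = 1.18 × 10^-9
Kb = [OH-]²/(0.17 − [OH-]) = 1.18 × 10^-9
Neglecting [OH-] in the denominator: [OH-] = √(1.18 × 10^-9 × 0.17) = 1.42 × 10^-5 M
Check: 0.0083% ionized — well under 5%, approximation valid.
pOH = −log(1.42 × 10^-5) = 4.85; pH = 14.00 − 4.85 = 9.15

pH = 9.15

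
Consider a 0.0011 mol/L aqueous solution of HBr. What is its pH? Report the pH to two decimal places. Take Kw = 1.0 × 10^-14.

HBr is a strong acid and dissociates completely, so [H+] = 0.0011 M.
pH = -log(0.0011) = 2.96

pH = 2.96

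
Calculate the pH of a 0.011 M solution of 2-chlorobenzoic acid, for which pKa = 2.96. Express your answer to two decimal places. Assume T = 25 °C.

ClC6H4COOH ⇌ ClC6H4COO- + H+
Ka = 10^(−2.96) = 1.10 × 10^-3
From the ICE table, Ka = [H+]²/(0.011 − [H+]) = 1.10 × 10^-3.
[H+] is not negligible relative to C₀; solve [H+]² + 0.0011·[H+] − 1.21e-05 = 0.
[H+] = (−Ka + √(Ka² + 4·Ka·C₀))/2 = 2.97 × 10^-3 M
pH = −log[H+] = −log(2.97 × 10^-3) = 2.53

pH = 2.53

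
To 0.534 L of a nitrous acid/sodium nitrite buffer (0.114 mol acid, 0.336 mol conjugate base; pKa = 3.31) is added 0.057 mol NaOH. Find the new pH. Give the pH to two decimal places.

pH = 4.15

After neutralization: n(HNO2) = 0.057 mol, n(NO2-) = 0.393 mol.
pH = pKa + log(n_NO2-/n_HNO2) = 3.31 + log(0.393/0.057) = 3.31 + (+0.839)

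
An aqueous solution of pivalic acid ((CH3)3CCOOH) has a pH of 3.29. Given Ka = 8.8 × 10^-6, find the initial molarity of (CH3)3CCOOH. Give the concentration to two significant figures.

[H+] = 10^(-3.29) = 5.13 × 10^-4 M = x
Ka = x²/(C₀ − x) ⇒ C₀ = x + x²/Ka
C₀ = 5.13 × 10^-4 + (5.13 × 10^-4)²/(8.8 × 10^-6) = 3.04 × 10^-2 M

C₀ = 3.0 × 10^-2 M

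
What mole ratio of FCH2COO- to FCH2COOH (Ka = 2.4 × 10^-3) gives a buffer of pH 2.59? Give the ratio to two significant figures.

pKa = -log(2.4 × 10^-3) = 2.620
pH = pKa + log(r) ⇒ log(r) = 2.59 − 2.620 = -0.030
r = [FCH2COO-]/[FCH2COOH] = 10^(-0.030) = 0.933

ratio = 0.93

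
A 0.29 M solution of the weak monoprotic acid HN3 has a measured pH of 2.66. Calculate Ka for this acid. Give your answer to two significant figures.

[H+] = 10^(-2.66) = 2.19 × 10^-3 M
At equilibrium [HA] = 0.29 − 2.19 × 10^-3 = 2.88 × 10^-1 M
Ka = [H+][A-]/[HA] = (2.19 × 10^-3)² / 2.88 × 10^-1 = 1.7 × 10^-5

Ka = 1.7 × 10^-5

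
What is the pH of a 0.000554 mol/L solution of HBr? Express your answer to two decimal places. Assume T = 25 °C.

pH = 3.26

HBr is a strong acid and dissociates completely, so [H+] = 0.000554 M.
pH = -log(0.000554) = 3.26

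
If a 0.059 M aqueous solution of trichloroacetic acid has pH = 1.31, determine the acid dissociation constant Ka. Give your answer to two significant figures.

[H+] = 10^(-1.31) = 4.90 × 10^-2 M
At equilibrium [HA] = 0.059 − 4.90 × 10^-2 = 1.00 × 10^-2 M
Ka = [H+][A-]/[HA] = (4.90 × 10^-2)² / 1.00 × 10^-2 = 2.4 × 10^-1

Ka = 2.4 × 10^-1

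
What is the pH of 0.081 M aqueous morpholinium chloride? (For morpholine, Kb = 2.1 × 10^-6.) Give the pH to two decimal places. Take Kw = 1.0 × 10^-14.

C4H8ONH2+ is the conjugate acid of the weak base C4H8ONH.
Ka = Kw/Kb = 1.0×10^-14 / 2.1 × 10^-6 = 4.76 × 10^-9
Ka = x²/(0.081 − x) = 4.76 × 10^-9
Since Ka ≪ C₀, x ≈ √(Ka·C₀) = 1.96 × 10^-5 M.
pH = −log[H+] = −log(1.96 × 10^-5) = 4.71

pH = 4.71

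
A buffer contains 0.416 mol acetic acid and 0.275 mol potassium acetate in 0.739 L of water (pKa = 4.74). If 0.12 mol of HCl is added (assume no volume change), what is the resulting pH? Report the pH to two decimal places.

pH = 4.20

After neutralization: n(CH3COOH) = 0.536 mol, n(CH3COO-) = 0.155 mol.
Henderson–Hasselbalch with mole ratio 0.155/0.536: pH = 4.74 + (-0.539)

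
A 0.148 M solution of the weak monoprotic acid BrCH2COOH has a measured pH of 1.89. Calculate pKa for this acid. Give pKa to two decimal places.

[H+] = 10^(-1.89) = 1.29 × 10^-2 M
At equilibrium [HA] = 0.148 − 1.29 × 10^-2 = 1.35 × 10^-1 M
Ka = [H+][A-]/[HA] = (1.29 × 10^-2)² / 1.35 × 10^-1 = 1.23 × 10^-3
pKa = -log(1.23 × 10^-3) = 2.91

pKa = 2.91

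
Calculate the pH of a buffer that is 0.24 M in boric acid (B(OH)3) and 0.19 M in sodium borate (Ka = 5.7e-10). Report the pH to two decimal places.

pH = 9.14

pKa = −log(5.7 × 10^-10) = 9.244
pH = pKa + log([A⁻]/[HA]) = 9.244 + log(0.19/0.24)
pH = 9.244 + (-0.101) = 9.14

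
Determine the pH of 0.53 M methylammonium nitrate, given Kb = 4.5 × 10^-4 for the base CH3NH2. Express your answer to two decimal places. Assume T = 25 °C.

CH3NH3+ is the conjugate acid of the weak base CH3NH2.
Ka = Kw/Kb = 1.0×10^-14 / 4.5 × 10^-4 = 2.22 × 10^-11
Ka = [H+]²/(0.53 − [H+]) = 2.22 × 10^-11
Since Ka ≪ C₀, [H+] ≈ √(Ka·C₀) = 3.43 × 10^-6 M.
pH = −log(3.43 × 10^-6) = 5.46

pH = 5.46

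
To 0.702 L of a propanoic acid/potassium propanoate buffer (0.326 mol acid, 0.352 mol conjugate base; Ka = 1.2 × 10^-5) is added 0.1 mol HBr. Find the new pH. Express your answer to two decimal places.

pH = 4.69

Added H+ converts CH3CH2COO- to CH3CH2COOH: CH3CH2COOH → 0.426 mol, CH3CH2COO- → 0.252 mol.
pKa = −log(1.2 × 10^-5) = 4.921
pH = pKa + log(n_CH3CH2COO-/n_CH3CH2COOH) = 4.921 + log(0.252/0.426) = 4.921 + (-0.228)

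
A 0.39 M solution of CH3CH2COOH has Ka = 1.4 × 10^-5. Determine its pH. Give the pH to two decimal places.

CH3CH2COOH ⇌ CH3CH2COO- + H+
Ka = [H+]²/(0.39 − [H+]) = 1.4 × 10^-5
Neglecting [H+] in the denominator: [H+] = √(1.4 × 10^-5 × 0.39) = 2.34 × 10^-3 M
Check: 0.6% ionized — well under 5%, approximation valid.
pH = −log[H+] = −log(2.34 × 10^-3) = 2.63

pH = 2.63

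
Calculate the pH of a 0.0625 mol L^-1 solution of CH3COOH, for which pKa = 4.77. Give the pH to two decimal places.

pH = 2.99

CH3COOH ⇌ CH3COO- + H+
Ka = 10^(−4.77) = 1.70 × 10^-5
Ka = [H+]²/(0.0625 − [H+]) = 1.70 × 10^-5
Assume [H+] ≪ 0.0625: [H+] ≈ √(1.70 × 10^-5 × 0.0625) = 1.03 × 10^-3 M
Check: 1.6% ionized — well under 5%, approximation valid.
pH = −log[H+] = −log(1.03 × 10^-3) = 2.99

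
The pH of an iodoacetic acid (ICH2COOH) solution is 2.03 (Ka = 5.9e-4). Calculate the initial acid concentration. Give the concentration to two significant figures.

C₀ = 1.6 × 10^-1 M

[H+] = 10^(-2.03) = 9.33 × 10^-3 M = x
Ka = x²/(C₀ − x) ⇒ C₀ = x + x²/Ka
C₀ = 9.33 × 10^-3 + (9.33 × 10^-3)²/(5.9 × 10^-4) = 1.57 × 10^-1 M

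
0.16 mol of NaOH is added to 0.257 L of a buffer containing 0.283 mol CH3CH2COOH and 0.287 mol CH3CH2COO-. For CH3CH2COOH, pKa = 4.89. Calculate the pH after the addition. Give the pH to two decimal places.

OH- converts CH3CH2COOH to CH3CH2COO-: CH3CH2COOH → 0.123 mol, CH3CH2COO- → 0.447 mol.
pH = pKa + log(n_CH3CH2COO-/n_CH3CH2COOH) = 4.89 + log(0.447/0.123) = 4.89 + (+0.560)

pH = 5.45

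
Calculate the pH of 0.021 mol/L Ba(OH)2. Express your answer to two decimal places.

Ba(OH)2 is a strong base (each formula unit releases 2 OH-); [OH-] = 0.042 M.
pOH = -log(0.042) = 1.38
pH = 14.00 - 1.38 = 12.62

pH = 12.62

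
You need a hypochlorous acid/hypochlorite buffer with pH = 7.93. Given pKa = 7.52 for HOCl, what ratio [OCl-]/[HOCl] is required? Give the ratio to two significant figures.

ratio = 2.6

pH = pKa + log(r) ⇒ log(r) = 7.93 − 7.52 = +0.41
r = [OCl-]/[HOCl] = 10^(+0.41) = 2.57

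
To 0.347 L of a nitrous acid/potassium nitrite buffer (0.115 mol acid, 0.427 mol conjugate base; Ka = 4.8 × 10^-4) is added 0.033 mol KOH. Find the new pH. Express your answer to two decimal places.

pH = 4.07

OH- converts HNO2 to NO2-: HNO2 → 0.082 mol, NO2- → 0.46 mol.
pKa = −log(4.8 × 10^-4) = 3.319
Henderson–Hasselbalch with mole ratio 0.46/0.082: pH = 3.319 + (+0.749)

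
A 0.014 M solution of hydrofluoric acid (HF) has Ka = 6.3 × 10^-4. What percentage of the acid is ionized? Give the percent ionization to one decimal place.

19.1%

HF ⇌ F- + H+; let x = [H+] at equilibrium.
Ka = x²/(C₀ − x); solving the quadratic gives x = 2.67 × 10^-3 M.
Fraction ionized = 2.67 × 10^-3 / 0.014 = 0.1907 → 19.1%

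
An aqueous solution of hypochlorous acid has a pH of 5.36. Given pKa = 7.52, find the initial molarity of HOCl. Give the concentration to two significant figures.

C₀ = 6.4 × 10^-4 M

[H+] = 10^(-5.36) = 4.37 × 10^-6 M = x
Ka = 10^(−7.52) = 3.02 × 10^-8
Ka = x²/(C₀ − x) ⇒ C₀ = x + x²/Ka
C₀ = 4.37 × 10^-6 + (4.37 × 10^-6)²/(3.02 × 10^-8) = 6.37 × 10^-4 M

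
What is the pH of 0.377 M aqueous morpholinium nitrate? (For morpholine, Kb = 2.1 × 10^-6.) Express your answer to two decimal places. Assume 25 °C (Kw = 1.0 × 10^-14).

C4H8ONH2+ is the conjugate acid of the weak base C4H8ONH.
Ka = Kw/Kb = 1.0×10^-14 / 2.1 × 10^-6 = 4.76 × 10^-9
From the ICE table, Ka = x²/(0.377 − x) = 4.76 × 10^-9.
Assume x ≪ 0.377: x ≈ √(4.76 × 10^-9 × 0.377) = 4.24 × 10^-5 M
pH = −log(4.24 × 10^-5) = 4.37

pH = 4.37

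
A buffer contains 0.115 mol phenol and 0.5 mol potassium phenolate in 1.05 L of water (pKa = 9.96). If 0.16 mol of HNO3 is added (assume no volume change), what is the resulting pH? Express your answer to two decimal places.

pH = 10.05

After neutralization: n(C6H5OH) = 0.275 mol, n(C6H5O-) = 0.34 mol.
pH = pKa + log([A⁻]/[HA]) = 9.96 + log(0.34/0.275) = 9.96 +0.092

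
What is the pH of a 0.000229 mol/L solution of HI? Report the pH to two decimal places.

HI is a strong acid and dissociates completely, so [H+] = 0.000229 M.
pH = -log(0.000229) = 3.64

pH = 3.64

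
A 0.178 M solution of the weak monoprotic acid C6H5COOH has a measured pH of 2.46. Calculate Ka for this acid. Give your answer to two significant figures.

Ka = 6.9 × 10^-5

[H+] = 10^(-2.46) = 3.47 × 10^-3 M
At equilibrium [HA] = 0.178 − 3.47 × 10^-3 = 1.75 × 10^-1 M
Ka = [H+][A-]/[HA] = (3.47 × 10^-3)² / 1.75 × 10^-1 = 6.9 × 10^-5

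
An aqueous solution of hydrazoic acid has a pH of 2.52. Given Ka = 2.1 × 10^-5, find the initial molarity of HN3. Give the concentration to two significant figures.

C₀ = 4.4 × 10^-1 M

[H+] = 10^(-2.52) = 3.02 × 10^-3 M = x
Ka = x²/(C₀ − x) ⇒ C₀ = x + x²/Ka
C₀ = 3.02 × 10^-3 + (3.02 × 10^-3)²/(2.1 × 10^-5) = 4.37 × 10^-1 M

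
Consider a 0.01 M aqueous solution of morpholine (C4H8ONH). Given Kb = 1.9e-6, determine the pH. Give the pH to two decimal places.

C4H8ONH + H2O ⇌ C4H8ONH2+ + OH-
Kb = [OH-]²/(0.01 − [OH-]) = 1.9 × 10^-6
Assume [OH-] ≪ 0.01: [OH-] ≈ √(1.9 × 10^-6 × 0.01) = 1.38 × 10^-4 M
pOH = −log(1.38 × 10^-4) = 3.86; pH = 14.00 − 3.86 = 10.14

pH = 10.14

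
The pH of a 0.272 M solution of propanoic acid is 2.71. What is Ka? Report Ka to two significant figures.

[H+] = 10^(-2.71) = 1.95 × 10^-3 M
At equilibrium [HA] = 0.272 − 1.95 × 10^-3 = 2.70 × 10^-1 M
Ka = [H+][A-]/[HA] = (1.95 × 10^-3)² / 2.70 × 10^-1 = 1.4 × 10^-5

Ka = 1.4 × 10^-5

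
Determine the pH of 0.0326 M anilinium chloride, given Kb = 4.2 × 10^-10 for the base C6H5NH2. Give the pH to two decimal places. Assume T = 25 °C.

C6H5NH3+ is the conjugate acid of the weak base C6H5NH2.
Ka = Kw/Kb = 1.0×10^-14 / 4.2 × 10^-10 = 2.38 × 10^-5
Let x = [H+] at equilibrium. Ka = x²/(0.0326 − x).
Since Ka ≪ C₀, x ≈ √(Ka·C₀) = 8.81 × 10^-4 M.
pH = −log(8.81 × 10^-4) = 3.06

pH = 3.06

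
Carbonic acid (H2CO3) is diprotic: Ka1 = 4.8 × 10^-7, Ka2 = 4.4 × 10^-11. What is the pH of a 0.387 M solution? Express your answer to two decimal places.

pH = 3.37

Ka1 ≫ Ka2, so treat the first dissociation as the only significant source of H+.
Ka1 = x²/(0.387 − x) = 4.8 × 10^-7
x ≈ √(4.8 × 10^-7 × 0.387) = 4.31 × 10^-4 M
pH = −log(4.31 × 10^-4) = 3.37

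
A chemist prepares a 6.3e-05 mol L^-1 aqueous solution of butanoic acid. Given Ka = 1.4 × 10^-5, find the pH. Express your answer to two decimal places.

pH = 4.63

CH3(CH2)2COOH ⇌ CH3(CH2)2COO- + H+
Ka = [H+]²/(6.3e-05 − [H+]) = 1.4 × 10^-5
Here C₀/Ka ≈ 4.5, so the small-[H+] approximation fails. Use the quadratic:
[H+] = (−Ka + √(Ka² + 4·Ka·C₀))/2 = 2.35 × 10^-5 M
pH = −log[H+] = −log(2.35 × 10^-5) = 4.63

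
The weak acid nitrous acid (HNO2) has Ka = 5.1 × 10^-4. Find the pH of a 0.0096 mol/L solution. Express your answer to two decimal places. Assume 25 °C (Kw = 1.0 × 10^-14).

pH = 2.71

HNO2 ⇌ NO2- + H+
From the ICE table, Ka = [H+]²/(0.0096 − [H+]) = 5.1 × 10^-4.
Here C₀/Ka ≈ 18.8, so the small-[H+] approximation fails. Use the quadratic:
[H+] = (−Ka + √(Ka² + 4·Ka·C₀))/2 = 1.97 × 10^-3 M
pH = −log(1.97 × 10^-3) = 2.71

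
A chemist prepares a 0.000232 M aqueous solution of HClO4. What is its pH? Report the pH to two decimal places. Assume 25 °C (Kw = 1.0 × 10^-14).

pH = 3.63

HClO4 is a strong acid and dissociates completely, so [H+] = 0.000232 M.
pH = -log(0.000232) = 3.63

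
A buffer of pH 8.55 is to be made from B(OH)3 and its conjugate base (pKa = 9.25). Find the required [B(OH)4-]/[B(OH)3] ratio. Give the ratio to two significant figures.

pH = pKa + log(r) ⇒ log(r) = 8.55 − 9.25 = -0.70
r = [B(OH)4-]/[B(OH)3] = 10^(-0.70) = 0.2

ratio = 0.20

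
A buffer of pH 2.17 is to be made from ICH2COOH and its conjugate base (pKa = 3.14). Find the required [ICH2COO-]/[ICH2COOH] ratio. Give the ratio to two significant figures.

pH = pKa + log(r) ⇒ log(r) = 2.17 − 3.14 = -0.97
r = [ICH2COO-]/[ICH2COOH] = 10^(-0.97) = 0.107

ratio = 0.11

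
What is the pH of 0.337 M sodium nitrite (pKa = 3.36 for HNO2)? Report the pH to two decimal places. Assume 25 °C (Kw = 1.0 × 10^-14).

pH = 8.44

NO2- is the conjugate base of the weak acid HNO2.
Ka = 10^(−3.36) = 4.37 × 10^-4
Kb = Kw/Ka = 1.0×10^-14 / 4.37 × 10^-4 = 2.29 × 10^-11
Kb = [OH-]²/(0.337 − [OH-]) = 2.29 × 10^-11
Neglecting [OH-] in the denominator: [OH-] = √(2.29 × 10^-11 × 0.337) = 2.78 × 10^-6 M
([OH-]/C₀ = 0.00082% < 5%, so the approximation holds.)
pOH = −log(2.78 × 10^-6) = 5.56; pH = 14.00 − 5.56 = 8.44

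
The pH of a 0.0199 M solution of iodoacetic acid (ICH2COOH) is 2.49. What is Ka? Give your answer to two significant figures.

[H+] = 10^(-2.49) = 3.24 × 10^-3 M
At equilibrium [HA] = 0.0199 − 3.24 × 10^-3 = 1.67 × 10^-2 M
Ka = [H+][A-]/[HA] = (3.24 × 10^-3)² / 1.67 × 10^-2 = 6.3 × 10^-4

Ka = 6.3 × 10^-4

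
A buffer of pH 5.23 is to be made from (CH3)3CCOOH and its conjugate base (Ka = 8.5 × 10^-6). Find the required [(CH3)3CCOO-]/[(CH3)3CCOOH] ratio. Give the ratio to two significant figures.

ratio = 1.4

pKa = -log(8.5 × 10^-6) = 5.071
pH = pKa + log(r) ⇒ log(r) = 5.23 − 5.071 = +0.159
r = [(CH3)3CCOO-]/[(CH3)3CCOOH] = 10^(+0.159) = 1.44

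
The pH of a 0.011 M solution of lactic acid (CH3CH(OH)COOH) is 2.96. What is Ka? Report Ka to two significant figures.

Ka = 1.2 × 10^-4

[H+] = 10^(-2.96) = 1.10 × 10^-3 M
At equilibrium [HA] = 0.011 − 1.10 × 10^-3 = 9.90 × 10^-3 M
Ka = [H+][A-]/[HA] = (1.10 × 10^-3)² / 9.90 × 10^-3 = 1.2 × 10^-4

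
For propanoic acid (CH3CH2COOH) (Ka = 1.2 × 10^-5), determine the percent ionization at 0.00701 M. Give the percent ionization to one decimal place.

CH3CH2COOH ⇌ CH3CH2COO- + H+; let x = [H+] at equilibrium.
x ≈ √(Ka·C₀) = √(1.2 × 10^-5 × 0.00701) = 2.90 × 10^-4 M
% ionization = x/C₀ × 100% = 2.90 × 10^-4/0.00701 × 100% = 4.1%

4.1%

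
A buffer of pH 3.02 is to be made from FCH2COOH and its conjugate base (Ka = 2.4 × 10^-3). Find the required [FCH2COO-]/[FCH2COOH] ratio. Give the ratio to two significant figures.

pKa = -log(2.4 × 10^-3) = 2.620
pH = pKa + log(r) ⇒ log(r) = 3.02 − 2.620 = +0.400
r = [FCH2COO-]/[FCH2COOH] = 10^(+0.400) = 2.51

ratio = 2.5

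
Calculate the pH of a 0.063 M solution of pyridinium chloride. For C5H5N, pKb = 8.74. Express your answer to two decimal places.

pH = 3.23

C5H5NH+ is the conjugate acid of the weak base C5H5N.
Kb = 10^(−8.74) = 1.82 × 10^-9
Ka = Kw/Kb = 1.0×10^-14 / 1.82 × 10^-9 = 5.49 × 10^-6
Ka = [H+]²/(0.063 − [H+]) = 5.49 × 10^-6
Assume [H+] ≪ 0.063: [H+] ≈ √(5.49 × 10^-6 × 0.063) = 5.88 × 10^-4 M
([H+]/C₀ = 0.93% < 5%, so the approximation holds.)
pH = −log[H+] = −log(5.88 × 10^-4) = 3.23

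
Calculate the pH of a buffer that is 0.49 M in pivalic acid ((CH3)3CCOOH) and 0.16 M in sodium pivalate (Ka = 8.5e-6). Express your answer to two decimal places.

pKa = −log(8.5 × 10^-6) = 5.071
pH = pKa + log([A⁻]/[HA]) = 5.071 + log(0.16/0.49)
pH = 5.071 + (-0.486) = 4.58

pH = 4.58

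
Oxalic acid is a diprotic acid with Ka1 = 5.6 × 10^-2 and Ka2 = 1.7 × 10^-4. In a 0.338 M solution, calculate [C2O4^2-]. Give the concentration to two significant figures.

1.7 × 10^-4 M

First ionization gives [H+] ≈ [HC2O4-] = 1.12 × 10^-1 M.
Second step: Ka2 = [H+][C2O4^2-]/[HC2O4-] ≈ [C2O4^2-] (since [H+] ≈ [HC2O4-]).
So [C2O4^2-] ≈ Ka2.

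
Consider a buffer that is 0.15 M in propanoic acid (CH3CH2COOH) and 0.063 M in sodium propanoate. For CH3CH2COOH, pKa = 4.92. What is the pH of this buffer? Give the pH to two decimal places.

pH = 4.54

pH = pKa + log([A⁻]/[HA]) = 4.92 + log(0.063/0.15)
pH = 4.92 + (-0.377) = 4.54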